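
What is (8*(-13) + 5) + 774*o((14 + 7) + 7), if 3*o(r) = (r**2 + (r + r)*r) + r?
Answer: 613941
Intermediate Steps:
o(r) = r**2 + r/3 (o(r) = ((r**2 + (r + r)*r) + r)/3 = ((r**2 + (2*r)*r) + r)/3 = ((r**2 + 2*r**2) + r)/3 = (3*r**2 + r)/3 = (r + 3*r**2)/3 = r**2 + r/3)
(8*(-13) + 5) + 774*o((14 + 7) + 7) = (8*(-13) + 5) + 774*(((14 + 7) + 7)*(1/3 + ((14 + 7) + 7))) = (-104 + 5) + 774*((21 + 7)*(1/3 + (21 + 7))) = -99 + 774*(28*(1/3 + 28)) = -99 + 774*(28*(85/3)) = -99 + 774*(2380/3) = -99 + 614040 = 613941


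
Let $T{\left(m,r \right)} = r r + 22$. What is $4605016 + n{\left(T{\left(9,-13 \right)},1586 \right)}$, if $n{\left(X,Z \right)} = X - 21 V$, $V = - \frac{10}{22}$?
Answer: $\frac{50657382}{11} \approx 4.6052 \cdot 10^{6}$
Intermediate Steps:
$V = - \frac{5}{11}$ ($V = \left(-10\right) \frac{1}{22} = - \frac{5}{11} \approx -0.45455$)
$T{\left(m,r \right)} = 22 + r^{2}$ ($T{\left(m,r \right)} = r^{2} + 22 = 22 + r^{2}$)
$n{\left(X,Z \right)} = \frac{105}{11} + X$ ($n{\left(X,Z \right)} = X - - \frac{105}{11} = X + \frac{105}{11} = \frac{105}{11} + X$)
$4605016 + n{\left(T{\left(9,-13 \right)},1586 \right)} = 4605016 + \left(\frac{105}{11} + \left(22 + \left(-13\right)^{2}\right)\right) = 4605016 + \left(\frac{105}{11} + \left(22 + 169\right)\right) = 4605016 + \left(\frac{105}{11} + 191\right) = 4605016 + \frac{2206}{11} = \frac{50657382}{11}$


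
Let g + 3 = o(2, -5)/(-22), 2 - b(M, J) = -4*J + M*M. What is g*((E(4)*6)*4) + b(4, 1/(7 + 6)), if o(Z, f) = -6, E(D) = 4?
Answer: -39398/143 ≈ -275.51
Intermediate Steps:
b(M, J) = 2 - M**2 + 4*J (b(M, J) = 2 - (-4*J + M*M) = 2 - (-4*J + M**2) = 2 - (M**2 - 4*J) = 2 + (-M**2 + 4*J) = 2 - M**2 + 4*J)
g = -30/11 (g = -3 - 6/(-22) = -3 - 6*(-1/22) = -3 + 3/11 = -30/11 ≈ -2.7273)
g*((E(4)*6)*4) + b(4, 1/(7 + 6)) = -30*4*6*4/11 + (2 - 1*4**2 + 4/(7 + 6)) = -720*4/11 + (2 - 1*16 + 4/13) = -30/11*96 + (2 - 16 + 4*(1/13)) = -2880/11 + (2 - 16 + 4/13) = -2880/11 - 178/13 = -39398/143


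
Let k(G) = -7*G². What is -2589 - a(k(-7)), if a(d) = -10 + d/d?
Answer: -2580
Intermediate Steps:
a(d) = -9 (a(d) = -10 + 1 = -9)
-2589 - a(k(-7)) = -2589 - 1*(-9) = -2589 + 9 = -2580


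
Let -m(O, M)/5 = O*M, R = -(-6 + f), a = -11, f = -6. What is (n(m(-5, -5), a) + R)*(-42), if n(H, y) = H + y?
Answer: 5208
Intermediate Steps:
R = 12 (R = -(-6 - 6) = -1*(-12) = 12)
m(O, M) = -5*M*O (m(O, M) = -5*O*M = -5*M*O)
(n(m(-5, -5), a) + R)*(-42) = ((-5*(-5)*(-5) - 11) + 12)*(-42) = ((-125 - 11) + 12)*(-42) = (-136 + 12)*(-42) = -124*(-42) = 5208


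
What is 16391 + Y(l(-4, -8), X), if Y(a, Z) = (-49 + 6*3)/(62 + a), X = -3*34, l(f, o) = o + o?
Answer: 753955/46 ≈ 16390.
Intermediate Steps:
l(f, o) = 2*o
X = -102
Y(a, Z) = -31/(62 + a) (Y(a, Z) = (-49 + 18)/(62 + a) = -31/(62 + a))
16391 + Y(l(-4, -8), X) = 16391 - 31/(62 + 2*(-8)) = 16391 - 31/(62 - 16) = 16391 - 31/46 = 753955/46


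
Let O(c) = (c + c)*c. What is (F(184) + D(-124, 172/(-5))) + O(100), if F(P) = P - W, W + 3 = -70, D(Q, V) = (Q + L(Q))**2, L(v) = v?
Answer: 81761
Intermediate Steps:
D(Q, V) = 4*Q**2 (D(Q, V) = (Q + Q)**2 = (2*Q)**2 = 4*Q**2)
W = -73 (W = -3 - 70 = -73)
O(c) = 2*c**2 (O(c) = (2*c)*c = 2*c**2)
F(P) = 73 + P (F(P) = P - 1*(-73) = P + 73 = 73 + P)
(F(184) + D(-124, 172/(-5))) + O(100) = ((73 + 184) + 4*(-124)**2) + 2*100**2 = (257 + 4*15376) + 2*10000 = (257 + 61504) + 20000 = 61761 + 20000 = 81761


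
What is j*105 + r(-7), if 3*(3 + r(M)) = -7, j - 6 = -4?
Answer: 614/3 ≈ 204.67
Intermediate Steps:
j = 2 (j = 6 - 4 = 2)
r(M) = -16/3 (r(M) = -3 + (⅓)*(-7) = -3 - 7/3 = -16/3)
j*105 + r(-7) = 2*105 - 16/3 = 210 - 16/3 = 614/3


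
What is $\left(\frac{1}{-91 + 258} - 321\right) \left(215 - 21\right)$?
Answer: $- \frac{10399564}{167} \approx -62273.0$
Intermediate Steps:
$\left(\frac{1}{-91 + 258} - 321\right) \left(215 - 21\right) = \left(\frac{1}{167} - 321\right) \left(215 - 21\right) = \left(\frac{1}{167} - 321\right) 194 = \left(- \frac{53606}{167}\right) 194 = - \frac{10399564}{167}$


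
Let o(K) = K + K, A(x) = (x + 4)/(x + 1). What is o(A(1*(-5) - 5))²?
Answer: 16/9 ≈ 1.7778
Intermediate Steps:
A(x) = (4 + x)/(1 + x)
o(K) = 2*K
o(A(1*(-5) - 5))² = (2*((4 + (1*(-5) - 5))/(1 + (1*(-5) - 5))))² = (2*((4 + (-5 - 5))/(1 + (-5 - 5))))² = (2*((4 - 10)/(1 - 10)))² = (2*(-6/(-9)))² = (2*(-⅑*(-6)))² = (2*(⅔))² = (4/3)² = 16/9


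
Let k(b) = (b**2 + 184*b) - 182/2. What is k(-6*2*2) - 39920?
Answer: -43851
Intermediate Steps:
k(b) = -91 + b**2 + 184*b (k(b) = (b**2 + 184*b) - 182*1/2 = (b**2 + 184*b) - 91 = -91 + b**2 + 184*b)
k(-6*2*2) - 39920 = (-91 + (-6*2*2)**2 + 184*(-6*2*2)) - 39920 = (-91 + (-12*2)**2 + 184*(-12*2)) - 39920 = (-91 + (-24)**2 + 184*(-24)) - 39920 = (-91 + 576 - 4416) - 39920 = -3931 - 39920 = -43851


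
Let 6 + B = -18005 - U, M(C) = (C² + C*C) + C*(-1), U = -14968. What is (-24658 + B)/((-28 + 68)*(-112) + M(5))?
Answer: 27701/4435 ≈ 6.2460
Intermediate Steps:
M(C) = -C + 2*C² (M(C) = (C² + C²) - C = 2*C² - C = -C + 2*C²)
B = -3043 (B = -6 + (-18005 - 1*(-14968)) = -6 + (-18005 + 14968) = -6 - 3037 = -3043)
(-24658 + B)/((-28 + 68)*(-112) + M(5)) = (-24658 - 3043)/((-28 + 68)*(-112) + 5*(-1 + 2*5)) = -27701/(40*(-112) + 5*(-1 + 10)) = -27701/(-4480 + 5*9) = -27701/(-4480 + 45) = -27701/(-4435) = -27701*(-1/4435) = 27701/4435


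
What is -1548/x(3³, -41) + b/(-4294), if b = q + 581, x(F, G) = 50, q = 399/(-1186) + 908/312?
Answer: -38600643706/1241341725 ≈ -31.096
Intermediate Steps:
q = 59525/23127 (q = 399*(-1/1186) + 908*(1/312) = -399/1186 + 227/78 = 59525/23127 ≈ 2.5738)
b = 13496312/23127 (b = 59525/23127 + 581 = 13496312/23127 ≈ 583.57)
-1548/x(3³, -41) + b/(-4294) = -1548/50 + (13496312/23127)/(-4294) = -1548*1/50 + (13496312/23127)*(-1/4294) = -774/25 - 6748156/49653669 = -38600643706/1241341725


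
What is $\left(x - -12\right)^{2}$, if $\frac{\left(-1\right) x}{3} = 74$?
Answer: $44100$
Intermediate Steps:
$x = -222$ ($x = \left(-3\right) 74 = -222$)
$\left(x - -12\right)^{2} = \left(-222 - -12\right)^{2} = \left(-222 + 12\right)^{2} = \left(-210\right)^{2} = 44100$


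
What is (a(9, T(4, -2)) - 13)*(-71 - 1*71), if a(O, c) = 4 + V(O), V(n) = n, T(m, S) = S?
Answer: 0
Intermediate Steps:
a(O, c) = 4 + O
(a(9, T(4, -2)) - 13)*(-71 - 1*71) = ((4 + 9) - 13)*(-71 - 1*71) = (13 - 13)*(-71 - 71) = 0*(-142) = 0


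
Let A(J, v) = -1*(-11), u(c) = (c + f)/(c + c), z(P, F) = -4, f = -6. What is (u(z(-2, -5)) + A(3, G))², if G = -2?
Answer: 2401/16 ≈ 150.06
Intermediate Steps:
u(c) = (-6 + c)/(2*c) (u(c) = (c - 6)/(c + c) = (-6 + c)/((2*c)) = (-6 + c)*(1/(2*c)) = (-6 + c)/(2*c))
A(J, v) = 11
(u(z(-2, -5)) + A(3, G))² = ((½)*(-6 - 4)/(-4) + 11)² = ((½)*(-¼)*(-10) + 11)² = (5/4 + 11)² = (49/4)² = 2401/16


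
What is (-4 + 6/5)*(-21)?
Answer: 294/5 ≈ 58.800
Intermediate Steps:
(-4 + 6/5)*(-21) = -14/5*(-21) = 294/5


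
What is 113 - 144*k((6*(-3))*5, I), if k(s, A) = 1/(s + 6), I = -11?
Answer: 803/7 ≈ 114.71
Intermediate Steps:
k(s, A) = 1/(6 + s)
113 - 144*k((6*(-3))*5, I) = 113 - 144/(6 + (6*(-3))*5) = 113 - 144/(6 - 18*5) = 113 - 144/(6 - 90) = 113 - 144/(-84) = 113 - 144*(-1/84) = 113 + 12/7 = 803/7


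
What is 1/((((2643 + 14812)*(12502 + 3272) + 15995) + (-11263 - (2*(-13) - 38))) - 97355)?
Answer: 1/275242611 ≈ 3.6332e-9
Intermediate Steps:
1/((((2643 + 14812)*(12502 + 3272) + 15995) + (-11263 - (2*(-13) - 38))) - 97355) = 1/(((17455*15774 + 15995) + (-11263 - (-26 - 38))) - 97355) = 1/(((275335170 + 15995) + (-11263 - 1*(-64))) - 97355) = 1/((275351165 + (-11263 + 64)) - 97355) = 1/((275351165 - 11199) - 97355) = 1/(275339966 - 97355) = 1/275242611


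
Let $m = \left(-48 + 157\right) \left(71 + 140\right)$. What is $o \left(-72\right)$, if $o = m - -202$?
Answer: $-1670472$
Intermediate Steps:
$m = 22999$ ($m = 109 \cdot 211 = 22999$)
$o = 23201$ ($o = 22999 - -202 = 22999 + 202 = 23201$)
$o \left(-72\right) = 23201 \left(-72\right) = -1670472$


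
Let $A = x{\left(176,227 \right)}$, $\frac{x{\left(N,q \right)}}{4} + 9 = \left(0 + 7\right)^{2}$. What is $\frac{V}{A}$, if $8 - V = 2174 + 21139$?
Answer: $- \frac{4661}{32} \approx -145.66$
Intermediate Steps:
$x{\left(N,q \right)} = 160$ ($x{\left(N,q \right)} = -36 + 4 \left(0 + 7\right)^{2} = -36 + 4 \cdot 7^{2} = -36 + 4 \cdot 49 = -36 + 196 = 160$)
$V = -23305$ ($V = 8 - \left(2174 + 21139\right) = 8 - 23313 = -23305$)
$A = 160$
$\frac{V}{A} = - \frac{23305}{160} = \left(-23305\right) \frac{1}{160} = - \frac{4661}{32}$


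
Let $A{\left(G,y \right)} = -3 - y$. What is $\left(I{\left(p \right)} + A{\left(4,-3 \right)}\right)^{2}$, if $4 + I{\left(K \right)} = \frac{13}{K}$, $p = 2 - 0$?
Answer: $\frac{25}{4} \approx 6.25$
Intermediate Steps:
$p = 2$ ($p = 2 + 0 = 2$)
$I{\left(K \right)} = -4 + \frac{13}{K}$
$\left(I{\left(p \right)} + A{\left(4,-3 \right)}\right)^{2} = \left(\left(-4 + \frac{13}{2}\right) - 0\right)^{2} = \left(\left(-4 + 13 \cdot \frac{1}{2}\right) + \left(-3 + 3\right)\right)^{2} = \left(\left(-4 + \frac{13}{2}\right) + 0\right)^{2} = \left(\frac{5}{2} + 0\right)^{2} = \left(\frac{5}{2}\right)^{2} = \frac{25}{4}$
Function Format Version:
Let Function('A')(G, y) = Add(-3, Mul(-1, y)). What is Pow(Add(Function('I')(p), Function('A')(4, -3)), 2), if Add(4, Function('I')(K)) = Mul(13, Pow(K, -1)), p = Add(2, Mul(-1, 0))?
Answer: Rational(25, 4) ≈ 6.2500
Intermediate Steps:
p = 2 (p = Add(2, 0) = 2)
Function('I')(K) = Add(-4, Mul(13, Pow(K, -1)))
Pow(Add(Function('I')(p), Function('A')(4, -3)), 2) = Pow(Add(Add(-4, Mul(13, Pow(2, -1))), Add(-3, Mul(-1, -3))), 2) = Pow(Add(Add(-4, Mul(13, Rational(1, 2))), Add(-3, 3)), 2) = Pow(Add(Add(-4, Rational(13, 2)), 0), 2) = Pow(Add(Rational(5, 2), 0), 2) = Pow(Rational(5, 2), 2) = Rational(25, 4)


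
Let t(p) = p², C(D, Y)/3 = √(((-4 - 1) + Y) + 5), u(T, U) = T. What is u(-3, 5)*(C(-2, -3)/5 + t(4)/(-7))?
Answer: 48/7 - 9*I*√3/5 ≈ 6.8571 - 3.1177*I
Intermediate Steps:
C(D, Y) = 3*√Y (C(D, Y) = 3*√(((-4 - 1) + Y) + 5) = 3*√((-5 + Y) + 5) = 3*√Y)
u(-3, 5)*(C(-2, -3)/5 + t(4)/(-7)) = -3*((3*√(-3))/5 + 4²/(-7)) = -3*((3*(I*√3))*(⅕) + 16*(-⅐)) = -3*((3*I*√3)*(⅕) - 16/7) = -3*(3*I*√3/5 - 16/7) = -3*(-16/7 + 3*I*√3/5) = 48/7 - 9*I*√3/5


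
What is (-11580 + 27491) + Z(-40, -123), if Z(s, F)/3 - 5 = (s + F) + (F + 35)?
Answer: 15173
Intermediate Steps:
Z(s, F) = 120 + 3*s + 6*F (Z(s, F) = 15 + 3*((s + F) + (F + 35)) = 15 + 3*((F + s) + (35 + F)) = 15 + 3*(35 + s + 2*F) = 15 + (105 + 3*s + 6*F) = 120 + 3*s + 6*F)
(-11580 + 27491) + Z(-40, -123) = (-11580 + 27491) + (120 + 3*(-40) + 6*(-123)) = 15911 + (120 - 120 - 738) = 15911 - 738 = 15173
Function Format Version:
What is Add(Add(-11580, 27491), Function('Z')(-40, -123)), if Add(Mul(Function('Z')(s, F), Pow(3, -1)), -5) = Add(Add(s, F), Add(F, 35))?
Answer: 15173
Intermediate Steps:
Function('Z')(s, F) = Add(120, Mul(3, s), Mul(6, F)) (Function('Z')(s, F) = Add(15, Mul(3, Add(Add(s, F), Add(F, 35)))) = Add(15, Mul(3, Add(Add(F, s), Add(35, F)))) = Add(15, Mul(3, Add(35, s, Mul(2, F)))) = Add(15, Add(105, Mul(3, s), Mul(6, F))) = Add(120, Mul(3, s), Mul(6, F)))
Add(Add(-11580, 27491), Function('Z')(-40, -123)) = Add(Add(-11580, 27491), Add(120, Mul(3, -40), Mul(6, -123))) = Add(15911, Add(120, -120, -738)) = Add(15911, -738) = 15173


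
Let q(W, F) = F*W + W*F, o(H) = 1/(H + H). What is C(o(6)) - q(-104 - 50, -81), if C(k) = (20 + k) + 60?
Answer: -298415/12 ≈ -24868.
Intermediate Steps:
o(H) = 1/(2*H)
q(W, F) = 2*F*W (q(W, F) = F*W + F*W = 2*F*W)
C(k) = 80 + k
C(o(6)) - q(-104 - 50, -81) = (80 + (½)/6) - 2*(-81)*(-104 - 50) = (80 + (½)*(⅙)) - 2*(-81)*(-154) = (80 + 1/12) - 1*24948 = 961/12 - 24948 = -298415/12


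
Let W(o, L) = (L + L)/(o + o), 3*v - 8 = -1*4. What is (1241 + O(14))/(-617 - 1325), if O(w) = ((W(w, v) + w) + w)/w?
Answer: -91361/142737 ≈ -0.64007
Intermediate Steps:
v = 4/3 (v = 8/3 + (-1*4)/3 = 8/3 + (1/3)*(-4) = 8/3 - 4/3 = 4/3 ≈ 1.3333)
W(o, L) = L/o (W(o, L) = (2*L)/((2*o)) = (2*L)*(1/(2*o)) = L/o)
O(w) = (2*w + 4/(3*w))/w (O(w) = ((4/(3*w) + w) + w)/w = ((w + 4/(3*w)) + w)/w = (2*w + 4/(3*w))/w)
(1241 + O(14))/(-617 - 1325) = (1241 + (2 + (4/3)/14**2))/(-617 - 1325) = (1241 + (2 + (4/3)*(1/196)))/(-1942) = (1241 + (2 + 1/147))*(-1/1942) = (1241 + 295/147)*(-1/1942) = (182722/147)*(-1/1942) = -91361/142737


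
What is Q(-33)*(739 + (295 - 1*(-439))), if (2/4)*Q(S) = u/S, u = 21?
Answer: -20622/11 ≈ -1874.7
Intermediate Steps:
Q(S) = 42/S (Q(S) = 2*(21/S) = 42/S)
Q(-33)*(739 + (295 - 1*(-439))) = (42/(-33))*(739 + (295 - 1*(-439))) = (42*(-1/33))*(739 + (295 + 439)) = -14*(739 + 734)/11 = -14/11*1473 = -20622/11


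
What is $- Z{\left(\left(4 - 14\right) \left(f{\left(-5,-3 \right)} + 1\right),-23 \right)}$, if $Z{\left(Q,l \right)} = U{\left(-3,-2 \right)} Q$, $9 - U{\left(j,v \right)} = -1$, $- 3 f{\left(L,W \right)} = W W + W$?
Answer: $-100$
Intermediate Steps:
$f{\left(L,W \right)} = - \frac{W}{3} - \frac{W^{2}}{3}$ ($f{\left(L,W \right)} = - \frac{W W + W}{3} = - \frac{W^{2} + W}{3} = - \frac{W + W^{2}}{3} = - \frac{W}{3} - \frac{W^{2}}{3}$)
$U{\left(j,v \right)} = 10$ ($U{\left(j,v \right)} = 9 - -1 = 9 + 1 = 10$)
$Z{\left(Q,l \right)} = 10 Q$
$- Z{\left(\left(4 - 14\right) \left(f{\left(-5,-3 \right)} + 1\right),-23 \right)} = - 10 \left(4 - 14\right) \left(\left(- \frac{1}{3}\right) \left(-3\right) \left(1 - 3\right) + 1\right) = - 10 \left(- 10 \left(\left(- \frac{1}{3}\right) \left(-3\right) \left(-2\right) + 1\right)\right) = - 10 \left(- 10 \left(-2 + 1\right)\right) = - 10 \left(\left(-10\right) \left(-1\right)\right) = - 10 \cdot 10 = \left(-1\right) 100 = -100$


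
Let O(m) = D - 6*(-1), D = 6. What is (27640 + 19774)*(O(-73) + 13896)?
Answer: 659433912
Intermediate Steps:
O(m) = 12 (O(m) = 6 - 6*(-1) = 6 + 6 = 12)
(27640 + 19774)*(O(-73) + 13896) = (27640 + 19774)*(12 + 13896) = 47414*13908 = 659433912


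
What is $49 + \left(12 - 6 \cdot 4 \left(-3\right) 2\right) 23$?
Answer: $3637$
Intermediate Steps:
$49 + \left(12 - 6 \cdot 4 \left(-3\right) 2\right) 23 = 49 + \left(12 - 6 \left(\left(-12\right) 2\right)\right) 23 = 49 + \left(12 - -144\right) 23 = 49 + \left(12 + 144\right) 23 = 49 + 156 \cdot 23 = 49 + 3588 = 3637$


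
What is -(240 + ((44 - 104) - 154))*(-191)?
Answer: 4966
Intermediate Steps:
-(240 + ((44 - 104) - 154))*(-191) = -(240 + (-60 - 154))*(-191) = -(240 - 214)*(-191) = -26*(-191) = -1*(-4966) = 4966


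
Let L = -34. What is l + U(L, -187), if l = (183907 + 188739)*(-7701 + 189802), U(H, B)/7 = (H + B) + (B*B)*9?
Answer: 67861410746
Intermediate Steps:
U(H, B) = 7*B + 7*H + 63*B² (U(H, B) = 7*((H + B) + (B*B)*9) = 7*((B + H) + B²*9) = 7*((B + H) + 9*B²) = 7*(B + H + 9*B²) = 7*B + 7*H + 63*B²)
l = 67859209246 (l = 372646*182101 = 67859209246)
l + U(L, -187) = 67859209246 + (7*(-187) + 7*(-34) + 63*(-187)²) = 67859209246 + (-1309 - 238 + 63*34969) = 67859209246 + (-1309 - 238 + 2203047) = 67859209246 + 2201500 = 67861410746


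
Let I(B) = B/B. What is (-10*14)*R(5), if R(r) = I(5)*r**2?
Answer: -3500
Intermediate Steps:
I(B) = 1
R(r) = r**2 (R(r) = 1*r**2 = r**2)
(-10*14)*R(5) = -10*14*5**2 = -140*25 = -3500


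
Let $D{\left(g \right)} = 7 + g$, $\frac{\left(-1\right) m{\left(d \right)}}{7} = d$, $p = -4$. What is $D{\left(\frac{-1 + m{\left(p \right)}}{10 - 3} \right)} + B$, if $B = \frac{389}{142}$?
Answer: $\frac{13515}{994} \approx 13.597$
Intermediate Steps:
$m{\left(d \right)} = - 7 d$
$B = \frac{389}{142}$ ($B = 389 \cdot \frac{1}{142} = \frac{389}{142} \approx 2.7394$)
$D{\left(\frac{-1 + m{\left(p \right)}}{10 - 3} \right)} + B = \left(7 + \frac{-1 - -28}{10 - 3}\right) + \frac{389}{142} = \left(7 + \frac{-1 + 28}{7}\right) + \frac{389}{142} = \left(7 + 27 \cdot \frac{1}{7}\right) + \frac{389}{142} = \left(7 + \frac{27}{7}\right) + \frac{389}{142} = \frac{76}{7} + \frac{389}{142} = \frac{13515}{994}$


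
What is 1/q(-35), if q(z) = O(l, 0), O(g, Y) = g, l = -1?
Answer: -1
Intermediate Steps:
q(z) = -1
1/q(-35) = 1/(-1) = -1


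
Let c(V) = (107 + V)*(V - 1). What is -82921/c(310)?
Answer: -82921/128853 ≈ -0.64353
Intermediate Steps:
c(V) = (-1 + V)*(107 + V) (c(V) = (107 + V)*(-1 + V) = (-1 + V)*(107 + V))
-82921/c(310) = -82921/(-107 + 310² + 106*310) = -82921/(-107 + 96100 + 32860) = -82921/128853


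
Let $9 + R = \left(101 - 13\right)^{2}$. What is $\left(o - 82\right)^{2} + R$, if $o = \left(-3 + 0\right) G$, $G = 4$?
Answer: $16571$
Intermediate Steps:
$o = -12$ ($o = \left(-3 + 0\right) 4 = \left(-3\right) 4 = -12$)
$R = 7735$ ($R = -9 + \left(101 - 13\right)^{2} = -9 + 88^{2} = -9 + 7744 = 7735$)
$\left(o - 82\right)^{2} + R = \left(-12 - 82\right)^{2} + 7735 = \left(-94\right)^{2} + 7735 = 8836 + 7735 = 16571$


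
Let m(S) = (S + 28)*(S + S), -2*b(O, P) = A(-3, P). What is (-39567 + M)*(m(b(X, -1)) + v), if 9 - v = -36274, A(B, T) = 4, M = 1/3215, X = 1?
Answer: -4602254758816/3215 ≈ -1.4315e+9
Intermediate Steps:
M = 1/3215 ≈ 0.00031104
b(O, P) = -2 (b(O, P) = -½*4 = -2)
v = 36283 (v = 9 - 1*(-36274) = 9 + 36274 = 36283)
m(S) = 2*S*(28 + S) (m(S) = (28 + S)*(2*S) = 2*S*(28 + S))
(-39567 + M)*(m(b(X, -1)) + v) = (-39567 + 1/3215)*(2*(-2)*(28 - 2) + 36283) = -127207904*(2*(-2)*26 + 36283)/3215 = -127207904*(-104 + 36283)/3215 = -127207904/3215*36179 = -4602254758816/3215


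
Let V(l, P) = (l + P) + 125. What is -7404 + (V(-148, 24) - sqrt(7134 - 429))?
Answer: -7403 - 3*sqrt(745) ≈ -7484.9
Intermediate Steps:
V(l, P) = 125 + P + l (V(l, P) = (P + l) + 125 = 125 + P + l)
-7404 + (V(-148, 24) - sqrt(7134 - 429)) = -7404 + ((125 + 24 - 148) - sqrt(7134 - 429)) = -7404 + (1 - sqrt(6705)) = -7404 + (1 - 3*sqrt(745)) = -7403 - 3*sqrt(745)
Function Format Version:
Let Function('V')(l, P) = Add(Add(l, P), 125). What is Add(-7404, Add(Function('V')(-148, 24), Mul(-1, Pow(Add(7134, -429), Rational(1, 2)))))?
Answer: Add(-7403, Mul(-3, Pow(745, Rational(1, 2)))) ≈ -7484.9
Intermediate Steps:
Function('V')(l, P) = Add(125, P, l) (Function('V')(l, P) = Add(Add(P, l), 125) = Add(125, P, l))
Add(-7404, Add(Function('V')(-148, 24), Mul(-1, Pow(Add(7134, -429), Rational(1, 2))))) = Add(-7404, Add(Add(125, 24, -148), Mul(-1, Pow(Add(7134, -429), Rational(1, 2))))) = Add(-7404, Add(1, Mul(-1, Pow(6705, Rational(1, 2))))) = Add(-7404, Add(1, Mul(-1, Mul(3, Pow(745, Rational(1, 2)))))) = Add(-7404, Add(1, Mul(-3, Pow(745, Rational(1, 2))))) = Add(-7403, Mul(-3, Pow(745, Rational(1, 2))))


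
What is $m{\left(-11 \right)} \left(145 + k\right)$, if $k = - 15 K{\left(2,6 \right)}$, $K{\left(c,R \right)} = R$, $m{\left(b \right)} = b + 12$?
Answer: $55$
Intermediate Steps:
$m{\left(b \right)} = 12 + b$
$k = -90$ ($k = \left(-15\right) 6 = -90$)
$m{\left(-11 \right)} \left(145 + k\right) = \left(12 - 11\right) \left(145 - 90\right) = 1 \cdot 55 = 55$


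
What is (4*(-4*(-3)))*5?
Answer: 240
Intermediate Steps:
(4*(-4*(-3)))*5 = (4*12)*5 = 48*5 = 240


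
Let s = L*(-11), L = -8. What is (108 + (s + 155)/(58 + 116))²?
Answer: 40259025/3364 ≈ 11968.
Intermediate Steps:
s = 88 (s = -8*(-11) = 88)
(108 + (s + 155)/(58 + 116))² = (108 + (88 + 155)/(58 + 116))² = (108 + 243/174)² = (108 + 243*(1/174))² = (108 + 81/58)² = (6345/58)² = 40259025/3364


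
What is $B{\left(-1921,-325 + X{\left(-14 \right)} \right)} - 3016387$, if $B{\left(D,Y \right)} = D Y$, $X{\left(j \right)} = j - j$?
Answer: $-2392062$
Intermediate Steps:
$X{\left(j \right)} = 0$
$B{\left(-1921,-325 + X{\left(-14 \right)} \right)} - 3016387 = - 1921 \left(-325 + 0\right) - 3016387 = \left(-1921\right) \left(-325\right) - 3016387 = 624325 - 3016387 = -2392062$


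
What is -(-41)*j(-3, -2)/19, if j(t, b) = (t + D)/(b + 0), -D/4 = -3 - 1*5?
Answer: -1189/38 ≈ -31.289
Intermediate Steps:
D = 32 (D = -4*(-3 - 1*5) = -4*(-3 - 5) = -4*(-8) = 32)
j(t, b) = (32 + t)/b (j(t, b) = (t + 32)/(b + 0) = (32 + t)/b)
-(-41)*j(-3, -2)/19 = -(-41)*(32 - 3)/(-2)/19 = -(-41)*(-1/2*29)*(1/19) = -(-41)*(-29)/2*(1/19) = -41*29/2*(1/19) = -1189/2*1/19 = -1189/38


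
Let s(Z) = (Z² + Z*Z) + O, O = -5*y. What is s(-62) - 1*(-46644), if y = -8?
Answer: 54372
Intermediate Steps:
O = 40 (O = -5*(-8) = 40)
s(Z) = 40 + 2*Z² (s(Z) = (Z² + Z*Z) + 40 = (Z² + Z²) + 40 = 2*Z² + 40 = 40 + 2*Z²)
s(-62) - 1*(-46644) = (40 + 2*(-62)²) - 1*(-46644) = (40 + 2*3844) + 46644 = (40 + 7688) + 46644 = 7728 + 46644 = 54372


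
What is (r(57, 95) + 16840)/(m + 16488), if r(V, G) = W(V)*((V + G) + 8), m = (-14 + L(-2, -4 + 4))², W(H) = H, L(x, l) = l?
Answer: 6490/4171 ≈ 1.5560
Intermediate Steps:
m = 196 (m = (-14 + (-4 + 4))² = (-14 + 0)² = (-14)² = 196)
r(V, G) = V*(8 + G + V) (r(V, G) = V*((V + G) + 8) = V*((G + V) + 8) = V*(8 + G + V))
(r(57, 95) + 16840)/(m + 16488) = (57*(8 + 95 + 57) + 16840)/(196 + 16488) = (57*160 + 16840)/16684 = (9120 + 16840)*(1/16684) = 25960*(1/16684) = 6490/4171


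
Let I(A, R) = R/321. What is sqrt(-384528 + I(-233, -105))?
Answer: I*sqrt(4402464817)/107 ≈ 620.1*I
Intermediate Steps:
I(A, R) = R/321 (I(A, R) = R*(1/321) = R/321)
sqrt(-384528 + I(-233, -105)) = sqrt(-384528 + (1/321)*(-105)) = sqrt(-384528 - 35/107) = sqrt(-41144531/107) = I*sqrt(4402464817)/107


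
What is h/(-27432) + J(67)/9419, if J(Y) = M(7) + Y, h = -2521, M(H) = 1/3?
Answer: 25592387/258382008 ≈ 0.099049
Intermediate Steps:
M(H) = 1/3
J(Y) = 1/3 + Y
h/(-27432) + J(67)/9419 = -2521/(-27432) + (1/3 + 67)/9419 = -2521*(-1/27432) + (202/3)*(1/9419) = 2521/27432 + 202/28257 = 25592387/258382008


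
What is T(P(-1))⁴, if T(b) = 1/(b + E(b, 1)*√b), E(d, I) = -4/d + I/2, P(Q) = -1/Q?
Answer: 16/625 ≈ 0.025600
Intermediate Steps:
E(d, I) = I/2 - 4/d (E(d, I) = -4/d + I*(½) = -4/d + I/2 = I/2 - 4/d)
T(b) = 1/(b + √b*(½ - 4/b)) (T(b) = 1/(b + ((½)*1 - 4/b)*√b) = 1/(b + (½ - 4/b)*√b) = 1/(b + √b*(½ - 4/b)))
T(P(-1))⁴ = (2*√(-1/(-1))/(-8 - 1/(-1) + 2*(-1/(-1))^(3/2)))⁴ = (2*√(-1*(-1))/(-8 - 1*(-1) + 2*(-1*(-1))^(3/2)))⁴ = (2*√1/(-8 + 1 + 2*1^(3/2)))⁴ = (2*1/(-8 + 1 + 2*1))⁴ = (2*1/(-8 + 1 + 2))⁴ = (2*1/(-5))⁴ = (2*1*(-⅕))⁴ = (-⅖)⁴ = 16/625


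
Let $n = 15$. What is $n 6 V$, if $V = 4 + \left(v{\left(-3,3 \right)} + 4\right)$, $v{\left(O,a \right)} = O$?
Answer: $450$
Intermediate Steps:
$V = 5$ ($V = 4 + \left(-3 + 4\right) = 4 + 1 = 5$)
$n 6 V = 15 \cdot 6 \cdot 5 = 90 \cdot 5 = 450$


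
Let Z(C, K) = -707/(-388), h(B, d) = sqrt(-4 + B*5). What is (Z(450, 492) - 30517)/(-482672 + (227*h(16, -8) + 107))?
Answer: 5713516035285/90351644452148 + 2687654803*sqrt(19)/45175822226074 ≈ 0.063496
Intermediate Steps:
h(B, d) = sqrt(-4 + 5*B)
Z(C, K) = 707/388 (Z(C, K) = -707*(-1/388) = 707/388)
(Z(450, 492) - 30517)/(-482672 + (227*h(16, -8) + 107)) = (707/388 - 30517)/(-482672 + (227*sqrt(-4 + 5*16) + 107)) = -11839889/(388*(-482672 + (227*sqrt(-4 + 80) + 107))) = -11839889/(388*(-482672 + (227*sqrt(76) + 107))) = -11839889/(388*(-482672 + (227*(2*sqrt(19)) + 107))) = -11839889/(388*(-482672 + (454*sqrt(19) + 107))) = -11839889/(388*(-482672 + (107 + 454*sqrt(19)))) = -11839889/(388*(-482565 + 454*sqrt(19)))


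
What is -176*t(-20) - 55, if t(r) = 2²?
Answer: -759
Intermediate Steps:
t(r) = 4
-176*t(-20) - 55 = -176*4 - 55 = -704 - 55 = -759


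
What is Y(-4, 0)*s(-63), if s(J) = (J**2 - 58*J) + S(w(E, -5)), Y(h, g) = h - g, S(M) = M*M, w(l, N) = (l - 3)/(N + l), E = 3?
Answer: -30492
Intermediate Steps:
w(l, N) = (-3 + l)/(N + l)
S(M) = M**2
s(J) = J**2 - 58*J (s(J) = (J**2 - 58*J) + ((-3 + 3)/(-5 + 3))**2 = (J**2 - 58*J) + (0/(-2))**2 = (J**2 - 58*J) + (-1/2*0)**2 = (J**2 - 58*J) + 0**2 = (J**2 - 58*J) + 0 = J**2 - 58*J)
Y(-4, 0)*s(-63) = (-4 - 1*0)*(-63*(-58 - 63)) = (-4 + 0)*(-63*(-121)) = -4*7623 = -30492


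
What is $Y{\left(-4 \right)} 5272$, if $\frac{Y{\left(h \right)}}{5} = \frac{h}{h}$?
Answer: $26360$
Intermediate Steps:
$Y{\left(h \right)} = 5$ ($Y{\left(h \right)} = 5 \frac{h}{h} = 5 \cdot 1 = 5$)
$Y{\left(-4 \right)} 5272 = 5 \cdot 5272 = 26360$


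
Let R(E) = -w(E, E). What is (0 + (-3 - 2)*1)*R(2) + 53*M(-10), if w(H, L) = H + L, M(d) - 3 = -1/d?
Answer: 1843/10 ≈ 184.30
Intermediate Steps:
M(d) = 3 - 1/d
R(E) = -2*E (R(E) = -(E + E) = -2*E)
(0 + (-3 - 2)*1)*R(2) + 53*M(-10) = (0 + (-3 - 2)*1)*(-2*2) + 53*(3 - 1/(-10)) = (0 - 5*1)*(-4) + 53*(3 - 1*(-1/10)) = (0 - 5)*(-4) + 53*(3 + 1/10) = -5*(-4) + 53*(31/10) = 20 + 1643/10 = 1843/10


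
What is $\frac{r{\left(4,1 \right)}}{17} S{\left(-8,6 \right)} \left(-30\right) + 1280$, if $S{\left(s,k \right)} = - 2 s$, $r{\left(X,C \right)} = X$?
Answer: $\frac{19840}{17} \approx 1167.1$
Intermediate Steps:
$\frac{r{\left(4,1 \right)}}{17} S{\left(-8,6 \right)} \left(-30\right) + 1280 = \frac{4}{17} \left(\left(-2\right) \left(-8\right)\right) \left(-30\right) + 1280 = 4 \cdot \frac{1}{17} \cdot 16 \left(-30\right) + 1280 = \frac{4}{17} \cdot 16 \left(-30\right) + 1280 = \frac{64}{17} \left(-30\right) + 1280 = - \frac{1920}{17} + 1280 = \frac{19840}{17}$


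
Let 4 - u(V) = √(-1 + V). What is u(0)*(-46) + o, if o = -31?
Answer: -215 + 46*I ≈ -215.0 + 46.0*I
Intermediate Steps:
u(V) = 4 - √(-1 + V)
u(0)*(-46) + o = (4 - √(-1 + 0))*(-46) - 31 = (4 - √(-1))*(-46) - 31 = (4 - I)*(-46) - 31 = (-184 + 46*I) - 31 = -215 + 46*I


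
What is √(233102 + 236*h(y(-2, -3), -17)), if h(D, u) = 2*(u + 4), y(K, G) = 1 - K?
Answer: √226966 ≈ 476.41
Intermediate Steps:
h(D, u) = 8 + 2*u (h(D, u) = 2*(4 + u) = 8 + 2*u)
√(233102 + 236*h(y(-2, -3), -17)) = √(233102 + 236*(8 + 2*(-17))) = √(233102 + 236*(8 - 34)) = √(233102 + 236*(-26)) = √(233102 - 6136) = √226966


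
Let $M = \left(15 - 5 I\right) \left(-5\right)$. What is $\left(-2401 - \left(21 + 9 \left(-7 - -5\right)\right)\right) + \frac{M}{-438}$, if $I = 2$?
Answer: $- \frac{1052927}{438} \approx -2403.9$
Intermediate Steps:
$M = -25$ ($M = \left(15 - 10\right) \left(-5\right) = 5 \left(-5\right) = -25$)
$\left(-2401 - \left(21 + 9 \left(-7 - -5\right)\right)\right) + \frac{M}{-438} = \left(-2401 - \left(21 + 9 \left(-7 - -5\right)\right)\right) - \frac{25}{-438} = \left(-2401 - \left(21 + 9 \left(-7 + 5\right)\right)\right) - - \frac{25}{438} = \left(-2401 - 3\right) + \frac{25}{438} = -2404 + \frac{25}{438} = - \frac{1052927}{438}$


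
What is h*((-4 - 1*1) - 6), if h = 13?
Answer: -143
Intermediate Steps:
h*((-4 - 1*1) - 6) = 13*((-4 - 1*1) - 6) = 13*((-4 - 1) - 6) = 13*(-5 - 6) = 13*(-11) = -143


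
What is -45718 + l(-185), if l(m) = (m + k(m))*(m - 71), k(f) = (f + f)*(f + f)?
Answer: -35044758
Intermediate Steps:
k(f) = 4*f**2 (k(f) = (2*f)*(2*f) = 4*f**2)
l(m) = (-71 + m)*(m + 4*m**2) (l(m) = (m + 4*m**2)*(m - 71) = (m + 4*m**2)*(-71 + m) = (-71 + m)*(m + 4*m**2))
-45718 + l(-185) = -45718 - 185*(-71 - 283*(-185) + 4*(-185)**2) = -45718 - 185*(-71 + 52355 + 4*34225) = -45718 - 185*(-71 + 52355 + 136900) = -45718 - 185*189184 = -45718 - 34999040 = -35044758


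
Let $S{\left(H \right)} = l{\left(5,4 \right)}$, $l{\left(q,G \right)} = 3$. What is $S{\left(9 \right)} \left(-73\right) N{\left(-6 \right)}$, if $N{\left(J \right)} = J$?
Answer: $1314$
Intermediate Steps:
$S{\left(H \right)} = 3$
$S{\left(9 \right)} \left(-73\right) N{\left(-6 \right)} = 3 \left(-73\right) \left(-6\right) = \left(-219\right) \left(-6\right) = 1314$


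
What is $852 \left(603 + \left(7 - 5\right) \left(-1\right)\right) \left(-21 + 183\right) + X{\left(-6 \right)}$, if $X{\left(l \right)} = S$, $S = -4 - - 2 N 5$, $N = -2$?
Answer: $82952400$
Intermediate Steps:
$S = -24$ ($S = -4 - \left(-2\right) \left(-2\right) 5 = -4 - 4 \cdot 5 = -4 - 20 = -24$)
$X{\left(l \right)} = -24$
$852 \left(603 + \left(7 - 5\right) \left(-1\right)\right) \left(-21 + 183\right) + X{\left(-6 \right)} = 852 \left(603 + \left(7 - 5\right) \left(-1\right)\right) \left(-21 + 183\right) - 24 = 852 \left(603 + 2 \left(-1\right)\right) 162 - 24 = 852 \left(603 - 2\right) 162 - 24 = 852 \cdot 601 \cdot 162 - 24 = 852 \cdot 97362 - 24 = 82952424 - 24 = 82952400$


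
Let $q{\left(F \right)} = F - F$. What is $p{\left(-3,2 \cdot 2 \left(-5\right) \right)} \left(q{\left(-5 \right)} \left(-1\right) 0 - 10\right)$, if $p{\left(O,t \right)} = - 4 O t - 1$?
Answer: $2410$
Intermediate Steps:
$q{\left(F \right)} = 0$
$p{\left(O,t \right)} = -1 - 4 O t$ ($p{\left(O,t \right)} = - 4 O t - 1 = -1 - 4 O t$)
$p{\left(-3,2 \cdot 2 \left(-5\right) \right)} \left(q{\left(-5 \right)} \left(-1\right) 0 - 10\right) = \left(-1 - - 12 \cdot 2 \cdot 2 \left(-5\right)\right) \left(0 \left(-1\right) 0 - 10\right) = \left(-1 - - 12 \cdot 4 \left(-5\right)\right) \left(0 \cdot 0 - 10\right) = \left(-1 - \left(-12\right) \left(-20\right)\right) \left(0 - 10\right) = \left(-1 - 240\right) \left(-10\right) = \left(-241\right) \left(-10\right) = 2410$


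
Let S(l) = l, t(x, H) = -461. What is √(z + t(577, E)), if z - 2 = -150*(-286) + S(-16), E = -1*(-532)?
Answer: 5*√1697 ≈ 205.97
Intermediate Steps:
E = 532
z = 42886 (z = 2 + (-150*(-286) - 16) = 2 + (42900 - 16) = 2 + 42884 = 42886)
√(z + t(577, E)) = √(42886 - 461) = √42425 = 5*√1697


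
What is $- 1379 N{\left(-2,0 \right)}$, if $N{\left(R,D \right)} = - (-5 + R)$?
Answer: $-9653$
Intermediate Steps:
$N{\left(R,D \right)} = 5 - R$
$- 1379 N{\left(-2,0 \right)} = - 1379 \left(5 - -2\right) = - 1379 \left(5 + 2\right) = \left(-1379\right) 7 = -9653$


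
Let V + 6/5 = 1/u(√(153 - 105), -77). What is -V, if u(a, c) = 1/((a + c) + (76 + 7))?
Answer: -24/5 - 4*√3 ≈ -11.728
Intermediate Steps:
u(a, c) = 1/(83 + a + c) (u(a, c) = 1/((a + c) + 83) = 1/(83 + a + c))
V = 24/5 + 4*√3 (V = -6/5 + 1/(1/(83 + √(153 - 105) - 77)) = -6/5 + 1/(1/(83 + √48 - 77)) = -6/5 + 1/(1/(83 + 4*√3 - 77)) = -6/5 + 1/(1/(6 + 4*√3)) = -6/5 + (6 + 4*√3) = 24/5 + 4*√3 ≈ 11.728)
-V = -(24/5 + 4*√3) = -24/5 - 4*√3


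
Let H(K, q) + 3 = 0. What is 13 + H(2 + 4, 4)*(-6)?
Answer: 31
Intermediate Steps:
H(K, q) = -3 (H(K, q) = -3 + 0 = -3)
13 + H(2 + 4, 4)*(-6) = 13 - 3*(-6) = 13 + 18 = 31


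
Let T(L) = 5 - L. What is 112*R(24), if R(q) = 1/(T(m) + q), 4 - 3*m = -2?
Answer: 112/27 ≈ 4.1481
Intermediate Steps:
m = 2 (m = 4/3 - ⅓*(-2) = 4/3 + ⅔ = 2)
R(q) = 1/(3 + q) (R(q) = 1/((5 - 1*2) + q) = 1/((5 - 2) + q) = 1/(3 + q))
112*R(24) = 112/(3 + 24) = 112/27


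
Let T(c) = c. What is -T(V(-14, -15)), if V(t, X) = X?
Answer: 15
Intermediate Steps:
-T(V(-14, -15)) = -1*(-15) = 15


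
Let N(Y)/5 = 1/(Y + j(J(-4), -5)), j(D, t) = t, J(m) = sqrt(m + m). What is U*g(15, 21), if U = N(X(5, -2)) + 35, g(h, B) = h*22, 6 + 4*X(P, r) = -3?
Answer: 328350/29 ≈ 11322.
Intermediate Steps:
J(m) = sqrt(2)*sqrt(m) (J(m) = sqrt(2*m) = sqrt(2)*sqrt(m))
X(P, r) = -9/4 (X(P, r) = -3/2 + (1/4)*(-3) = -3/2 - 3/4 = -9/4)
g(h, B) = 22*h
N(Y) = 5/(-5 + Y) (N(Y) = 5/(Y - 5) = 5/(-5 + Y))
U = 995/29 (U = 5/(-5 - 9/4) + 35 = 5/(-29/4) + 35 = 5*(-4/29) + 35 = -20/29 + 35 = 995/29 ≈ 34.310)
U*g(15, 21) = 995*(22*15)/29 = (995/29)*330 = 328350/29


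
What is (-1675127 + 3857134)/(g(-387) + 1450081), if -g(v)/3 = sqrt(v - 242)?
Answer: 3164086892567/2102734912222 + 6546021*I*sqrt(629)/2102734912222 ≈ 1.5047 + 7.8076e-5*I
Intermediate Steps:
g(v) = -3*sqrt(-242 + v) (g(v) = -3*sqrt(v - 242) = -3*sqrt(-242 + v))
(-1675127 + 3857134)/(g(-387) + 1450081) = (-1675127 + 3857134)/(-3*sqrt(-242 - 387) + 1450081) = 2182007/(-3*I*sqrt(629) + 1450081) = 2182007/(1450081 - 3*I*sqrt(629))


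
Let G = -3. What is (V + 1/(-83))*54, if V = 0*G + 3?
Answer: 13392/83 ≈ 161.35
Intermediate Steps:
V = 3 (V = 0*(-3) + 3 = 0 + 3 = 3)
(V + 1/(-83))*54 = (3 + 1/(-83))*54 = (3 - 1/83)*54 = (248/83)*54 = 13392/83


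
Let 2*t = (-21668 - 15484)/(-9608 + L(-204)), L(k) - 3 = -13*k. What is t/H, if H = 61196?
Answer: 4644/106373947 ≈ 4.3657e-5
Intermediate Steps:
L(k) = 3 - 13*k
t = 18576/6953 (t = ((-21668 - 15484)/(-9608 + (3 - 13*(-204))))/2 = (-37152/(-9608 + (3 + 2652)))/2 = (-37152/(-9608 + 2655))/2 = (-37152/(-6953))/2 = (-37152*(-1/6953))/2 = (½)*(37152/6953) = 18576/6953 ≈ 2.6717)
t/H = (18576/6953)/61196 = (18576/6953)*(1/61196) = 4644/106373947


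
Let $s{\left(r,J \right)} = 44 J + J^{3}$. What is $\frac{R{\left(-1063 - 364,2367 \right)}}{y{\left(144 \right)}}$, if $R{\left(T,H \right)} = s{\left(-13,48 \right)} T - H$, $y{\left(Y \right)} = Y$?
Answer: $- \frac{53610325}{48} \approx -1.1169 \cdot 10^{6}$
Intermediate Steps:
$s{\left(r,J \right)} = J^{3} + 44 J$
$R{\left(T,H \right)} = - H + 112704 T$ ($R{\left(T,H \right)} = 48 \left(44 + 48^{2}\right) T - H = 48 \left(44 + 2304\right) T - H = 48 \cdot 2348 T - H = 112704 T - H = - H + 112704 T$)
$\frac{R{\left(-1063 - 364,2367 \right)}}{y{\left(144 \right)}} = \frac{\left(-1\right) 2367 + 112704 \left(-1063 - 364\right)}{144} = \left(-2367 + 112704 \left(-1427\right)\right) \frac{1}{144} = \left(-2367 - 160828608\right) \frac{1}{144} = \left(-160830975\right) \frac{1}{144} = - \frac{53610325}{48}$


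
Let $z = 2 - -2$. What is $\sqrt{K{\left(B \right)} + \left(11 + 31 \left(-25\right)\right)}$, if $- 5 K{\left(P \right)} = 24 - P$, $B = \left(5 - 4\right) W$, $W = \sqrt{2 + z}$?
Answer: $\frac{\sqrt{-19220 + 5 \sqrt{6}}}{5} \approx 27.718 i$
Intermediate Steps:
$z = 4$ ($z = 2 + 2 = 4$)
$W = \sqrt{6}$ ($W = \sqrt{2 + 4} = \sqrt{6} \approx 2.4495$)
$B = \sqrt{6}$ ($B = \left(5 - 4\right) \sqrt{6} = 1 \sqrt{6} = \sqrt{6} \approx 2.4495$)
$K{\left(P \right)} = - \frac{24}{5} + \frac{P}{5}$ ($K{\left(P \right)} = - \frac{24 - P}{5} = - \frac{24}{5} + \frac{P}{5}$)
$\sqrt{K{\left(B \right)} + \left(11 + 31 \left(-25\right)\right)} = \sqrt{\left(- \frac{24}{5} + \frac{\sqrt{6}}{5}\right) + \left(11 + 31 \left(-25\right)\right)} = \sqrt{\left(- \frac{24}{5} + \frac{\sqrt{6}}{5}\right) + \left(11 - 775\right)} = \sqrt{\left(- \frac{24}{5} + \frac{\sqrt{6}}{5}\right) - 764} = \sqrt{- \frac{3844}{5} + \frac{\sqrt{6}}{5}}$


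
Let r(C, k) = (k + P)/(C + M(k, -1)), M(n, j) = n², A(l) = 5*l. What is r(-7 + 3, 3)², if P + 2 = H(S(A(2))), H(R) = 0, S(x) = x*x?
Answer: 1/25 ≈ 0.040000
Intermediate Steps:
S(x) = x²
P = -2 (P = -2 + 0 = -2)
r(C, k) = (-2 + k)/(C + k²) (r(C, k) = (k - 2)/(C + k²) = (-2 + k)/(C + k²))
r(-7 + 3, 3)² = ((-2 + 3)/((-7 + 3) + 3²))² = (1/(-4 + 9))² = (1/5)² = ((⅕)*1)² = (⅕)² = 1/25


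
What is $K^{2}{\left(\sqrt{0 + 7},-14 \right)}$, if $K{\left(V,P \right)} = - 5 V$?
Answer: $175$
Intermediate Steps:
$K^{2}{\left(\sqrt{0 + 7},-14 \right)} = \left(- 5 \sqrt{0 + 7}\right)^{2} = \left(- 5 \sqrt{7}\right)^{2} = 175$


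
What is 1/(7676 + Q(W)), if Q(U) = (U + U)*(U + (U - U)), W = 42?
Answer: 1/11204 ≈ 8.9254e-5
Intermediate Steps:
Q(U) = 2*U**2 (Q(U) = (2*U)*(U + 0) = (2*U)*U = 2*U**2)
1/(7676 + Q(W)) = 1/(7676 + 2*42**2) = 1/(7676 + 2*1764) = 1/(7676 + 3528) = 1/11204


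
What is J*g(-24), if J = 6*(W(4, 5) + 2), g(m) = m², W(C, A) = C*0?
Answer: 6912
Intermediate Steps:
W(C, A) = 0
J = 12 (J = 6*(0 + 2) = 6*2 = 12)
J*g(-24) = 12*(-24)² = 12*576 = 6912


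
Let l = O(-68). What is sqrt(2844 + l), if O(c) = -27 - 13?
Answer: 2*sqrt(701) ≈ 52.953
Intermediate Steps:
O(c) = -40
l = -40
sqrt(2844 + l) = sqrt(2844 - 40) = sqrt(2804) = 2*sqrt(701)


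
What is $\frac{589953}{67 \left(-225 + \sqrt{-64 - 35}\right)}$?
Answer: $- \frac{14748825}{377612} - \frac{196651 i \sqrt{11}}{377612} \approx -39.058 - 1.7272 i$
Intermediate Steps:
$\frac{589953}{67 \left(-225 + \sqrt{-64 - 35}\right)} = \frac{589953}{67 \left(-225 + \sqrt{-99}\right)} = \frac{589953}{67 \left(-225 + 3 i \sqrt{11}\right)} = \frac{589953}{-15075 + 201 i \sqrt{11}}$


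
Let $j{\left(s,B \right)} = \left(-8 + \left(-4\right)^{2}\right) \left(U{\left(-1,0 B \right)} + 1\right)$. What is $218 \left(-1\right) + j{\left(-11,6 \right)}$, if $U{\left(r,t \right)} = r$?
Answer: $-218$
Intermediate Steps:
$j{\left(s,B \right)} = 0$ ($j{\left(s,B \right)} = \left(-8 + \left(-4\right)^{2}\right) \left(-1 + 1\right) = \left(-8 + 16\right) 0 = 8 \cdot 0 = 0$)
$218 \left(-1\right) + j{\left(-11,6 \right)} = 218 \left(-1\right) + 0 = -218 + 0 = -218$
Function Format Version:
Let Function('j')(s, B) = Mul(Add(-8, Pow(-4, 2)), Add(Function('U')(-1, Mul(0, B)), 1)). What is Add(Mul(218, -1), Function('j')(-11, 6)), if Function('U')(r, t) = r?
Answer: -218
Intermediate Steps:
Function('j')(s, B) = 0 (Function('j')(s, B) = Mul(Add(-8, Pow(-4, 2)), Add(-1, 1)) = Mul(Add(-8, 16), 0) = Mul(8, 0) = 0)
Add(Mul(218, -1), Function('j')(-11, 6)) = Add(Mul(218, -1), 0) = Add(-218, 0) = -218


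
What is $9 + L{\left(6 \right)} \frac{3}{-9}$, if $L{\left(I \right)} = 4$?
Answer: $\frac{23}{3} \approx 7.6667$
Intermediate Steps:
$9 + L{\left(6 \right)} \frac{3}{-9} = 9 + 4 \frac{3}{-9} = 9 + 4 \cdot 3 \left(- \frac{1}{9}\right) = 9 + 4 \left(- \frac{1}{3}\right) = 9 - \frac{4}{3} = \frac{23}{3}$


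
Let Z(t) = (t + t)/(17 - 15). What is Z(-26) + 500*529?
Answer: 264474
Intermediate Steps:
Z(t) = t (Z(t) = (2*t)/2 = (2*t)*(½) = t)
Z(-26) + 500*529 = -26 + 500*529 = -26 + 264500 = 264474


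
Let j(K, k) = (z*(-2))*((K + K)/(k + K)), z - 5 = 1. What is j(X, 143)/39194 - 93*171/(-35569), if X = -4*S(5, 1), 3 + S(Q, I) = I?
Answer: 47055900117/105253899643 ≈ 0.44707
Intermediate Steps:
S(Q, I) = -3 + I
X = 8 (X = -4*(-3 + 1) = -4*(-2) = 8)
z = 6 (z = 5 + 1 = 6)
j(K, k) = -24*K/(K + k) (j(K, k) = (6*(-2))*((K + K)/(k + K)) = -12*2*K/(K + k) = -24*K/(K + k))
j(X, 143)/39194 - 93*171/(-35569) = -24*8/(8 + 143)/39194 - 93*171/(-35569) = -24*8/151*(1/39194) - 15903*(-1/35569) = -24*8*1/151*(1/39194) + 15903/35569 = -192/151*1/39194 + 15903/35569 = -96/2959147 + 15903/35569 = 47055900117/105253899643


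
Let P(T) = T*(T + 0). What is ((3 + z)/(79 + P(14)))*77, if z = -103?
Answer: -28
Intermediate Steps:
P(T) = T**2 (P(T) = T*T = T**2)
((3 + z)/(79 + P(14)))*77 = ((3 - 103)/(79 + 14**2))*77 = -100/(79 + 196)*77 = -100/275*77 = -100*1/275*77 = -4/11*77 = -28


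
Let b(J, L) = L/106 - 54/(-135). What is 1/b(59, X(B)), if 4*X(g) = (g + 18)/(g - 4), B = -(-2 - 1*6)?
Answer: 4240/1761 ≈ 2.4077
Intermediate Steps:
B = 8 (B = -(-2 - 6) = -1*(-8) = 8)
X(g) = (18 + g)/(4*(-4 + g)) (X(g) = ((g + 18)/(g - 4))/4 = ((18 + g)/(-4 + g))/4 = (18 + g)/(4*(-4 + g)))
b(J, L) = ⅖ + L/106 (b(J, L) = L*(1/106) - 54*(-1/135) = L/106 + ⅖ = ⅖ + L/106)
1/b(59, X(B)) = 1/(⅖ + ((18 + 8)/(4*(-4 + 8)))/106) = 1/(⅖ + ((¼)*26/4)/106) = 1/(⅖ + ((¼)*(¼)*26)/106) = 1/(⅖ + (1/106)*(13/8)) = 1/(⅖ + 13/848) = 1/(1761/4240) = 4240/1761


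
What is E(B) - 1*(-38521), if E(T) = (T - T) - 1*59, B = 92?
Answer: 38462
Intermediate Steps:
E(T) = -59 (E(T) = 0 - 59 = -59)
E(B) - 1*(-38521) = -59 - 1*(-38521) = -59 + 38521 = 38462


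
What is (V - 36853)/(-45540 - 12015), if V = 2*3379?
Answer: 6019/11511 ≈ 0.52289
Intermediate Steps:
V = 6758
(V - 36853)/(-45540 - 12015) = (6758 - 36853)/(-45540 - 12015) = -30095/(-57555) = -30095*(-1/57555) = 6019/11511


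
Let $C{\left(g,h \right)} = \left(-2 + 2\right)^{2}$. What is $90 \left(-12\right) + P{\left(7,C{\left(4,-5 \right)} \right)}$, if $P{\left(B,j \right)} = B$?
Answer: $-1073$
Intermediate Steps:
$C{\left(g,h \right)} = 0$ ($C{\left(g,h \right)} = 0^{2} = 0$)
$90 \left(-12\right) + P{\left(7,C{\left(4,-5 \right)} \right)} = 90 \left(-12\right) + 7 = -1080 + 7 = -1073$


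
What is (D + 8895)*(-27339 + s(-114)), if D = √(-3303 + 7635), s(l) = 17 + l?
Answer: -244043220 - 1042568*√3 ≈ -2.4585e+8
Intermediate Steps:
D = 38*√3 (D = √4332 = 38*√3 ≈ 65.818)
(D + 8895)*(-27339 + s(-114)) = (38*√3 + 8895)*(-27339 + (17 - 114)) = (8895 + 38*√3)*(-27339 - 97) = (8895 + 38*√3)*(-27436) = -244043220 - 1042568*√3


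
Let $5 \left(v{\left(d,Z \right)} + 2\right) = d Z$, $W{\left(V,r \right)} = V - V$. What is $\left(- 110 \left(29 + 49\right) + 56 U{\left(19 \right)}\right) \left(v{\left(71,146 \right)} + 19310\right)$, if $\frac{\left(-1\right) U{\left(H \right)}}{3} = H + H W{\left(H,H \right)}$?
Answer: $- \frac{1258497432}{5} \approx -2.517 \cdot 10^{8}$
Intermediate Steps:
$W{\left(V,r \right)} = 0$
$v{\left(d,Z \right)} = -2 + \frac{Z d}{5}$ ($v{\left(d,Z \right)} = -2 + \frac{d Z}{5} = -2 + \frac{Z d}{5}$)
$U{\left(H \right)} = - 3 H$ ($U{\left(H \right)} = - 3 \left(H + H 0\right) = - 3 \left(H + 0\right) = - 3 H$)
$\left(- 110 \left(29 + 49\right) + 56 U{\left(19 \right)}\right) \left(v{\left(71,146 \right)} + 19310\right) = \left(- 110 \left(29 + 49\right) + 56 \left(\left(-3\right) 19\right)\right) \left(\left(-2 + \frac{1}{5} \cdot 146 \cdot 71\right) + 19310\right) = \left(\left(-110\right) 78 + 56 \left(-57\right)\right) \left(\left(-2 + \frac{10366}{5}\right) + 19310\right) = \left(-8580 - 3192\right) \left(\frac{10356}{5} + 19310\right) = \left(-11772\right) \frac{106906}{5} = - \frac{1258497432}{5}$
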